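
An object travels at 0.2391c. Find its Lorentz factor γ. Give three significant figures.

γ = 1/√(1 − 0.2391²) = 1/√0.9428 = 1.030

γ = 1.03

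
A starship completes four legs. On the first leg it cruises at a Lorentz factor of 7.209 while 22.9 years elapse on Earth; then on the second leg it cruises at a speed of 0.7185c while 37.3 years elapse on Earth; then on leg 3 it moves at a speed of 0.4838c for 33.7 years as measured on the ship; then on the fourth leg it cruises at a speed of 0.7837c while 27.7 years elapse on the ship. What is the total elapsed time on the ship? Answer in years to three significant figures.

τ = 90.5 years

Leg 1: γ = 7.209; τ_1 = 22.9/7.209 = 3.177 years.
Leg 2: γ = 1/√(1 − 0.7185²) = 1/√0.4838 = 1.438; τ_2 = 37.3/1.438 = 25.94 years.
Leg 3: 33.7 years is already measured on the ship.
Leg 4: 27.7 years is already measured on the ship.
Total: 3.177 + 25.94 + 33.70 + 27.70 years.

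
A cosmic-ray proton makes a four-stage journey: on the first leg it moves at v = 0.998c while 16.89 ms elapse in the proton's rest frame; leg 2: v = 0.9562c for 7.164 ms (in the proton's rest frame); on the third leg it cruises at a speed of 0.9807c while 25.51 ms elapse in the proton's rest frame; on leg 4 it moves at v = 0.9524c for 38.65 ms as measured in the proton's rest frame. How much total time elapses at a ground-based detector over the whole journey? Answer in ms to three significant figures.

Leg 1: γ = 1/√(1 − 0.998²) = 1/√0.003996 = 15.82; Δt_1 = 15.82 × 16.89 = 267.2 ms.
Leg 2: γ = 1/√(1 − 0.9562²) = 1/√0.08568 = 3.416; Δt_2 = 3.416 × 7.164 = 24.47 ms.
Leg 3: γ = 1/√(1 − 0.9807²) = 1/√0.03823 = 5.115; Δt_3 = 5.115 × 25.51 = 130.5 ms.
Leg 4: γ = 1/√(1 − 0.9524²) = 1/√0.09293 = 3.280; Δt_4 = 3.280 × 38.65 = 126.8 ms.
Total: 267.2 + 24.47 + 130.5 + 126.8 ms.

Δt = 549 ms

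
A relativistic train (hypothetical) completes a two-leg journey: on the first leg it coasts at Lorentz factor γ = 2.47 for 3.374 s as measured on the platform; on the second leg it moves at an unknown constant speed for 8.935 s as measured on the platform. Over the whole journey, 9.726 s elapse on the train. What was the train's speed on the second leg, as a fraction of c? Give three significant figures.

β = 0.353

Leg 1: γ = 2.47; τ_1 = 3.374/2.470 = 1.366 s.
Leg 2: speed unknown; τ_2 = 8.935/γ_2.
Total proper time: 1.366 + τ_2 = 9.726, so τ_2 = 9.726 − 1.366 = 8.360 s.
γ_2 = 8.935/8.360 = 1.069; β = √(1 − 1/γ²) = √0.1246.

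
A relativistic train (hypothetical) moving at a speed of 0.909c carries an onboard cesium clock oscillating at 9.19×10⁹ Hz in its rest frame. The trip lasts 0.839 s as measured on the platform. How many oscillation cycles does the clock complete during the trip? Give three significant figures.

N = 3.21×10⁹

γ = 1/√(1 − 0.909²) = 1/√0.1737 = 2.399
The oscillator's own cycle count is N = f × τ where τ is the proper time on the train. τ = Δt/γ = 0.839/2.399 = 0.3497 s = 3.497×10⁻¹ s.
N = 9.19×10⁹ × 3.497×10⁻¹ = 3.214×10⁹.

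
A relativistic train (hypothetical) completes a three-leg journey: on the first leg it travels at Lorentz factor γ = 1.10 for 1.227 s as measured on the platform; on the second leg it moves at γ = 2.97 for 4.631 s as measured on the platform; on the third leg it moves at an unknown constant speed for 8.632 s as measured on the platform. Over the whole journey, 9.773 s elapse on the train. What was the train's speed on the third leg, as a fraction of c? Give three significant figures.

Leg 1: γ = 1.10; τ_1 = 1.227/1.100 = 1.115 s.
Leg 2: γ = 2.97; τ_2 = 4.631/2.970 = 1.559 s.
Leg 3: speed unknown; τ_3 = 8.632/γ_3.
Total proper time: 1.115 + 1.559 + τ_3 = 9.773, so τ_3 = 9.773 − 2.675 = 7.098 s.
γ_3 = 8.632/7.098 = 1.216; β = √(1 − 1/γ²) = √0.3238.

β = 0.569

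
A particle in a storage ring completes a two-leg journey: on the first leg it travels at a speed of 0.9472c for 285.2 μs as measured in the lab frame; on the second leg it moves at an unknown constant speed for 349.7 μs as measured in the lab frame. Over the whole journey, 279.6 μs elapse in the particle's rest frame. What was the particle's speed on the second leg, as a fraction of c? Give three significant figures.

Leg 1: γ = 1/√(1 − 0.9472²) = 1/√0.1028 = 3.119; τ_1 = 285.2/3.119 = 91.45 μs.
Leg 2: speed unknown; τ_2 = 349.7/γ_2.
Total proper time: 91.45 + τ_2 = 279.6, so τ_2 = 279.6 − 91.45 = 188.2 μs.
γ_2 = 349.7/188.2 = 1.859; β = √(1 − 1/γ²) = √0.7105.

β = 0.843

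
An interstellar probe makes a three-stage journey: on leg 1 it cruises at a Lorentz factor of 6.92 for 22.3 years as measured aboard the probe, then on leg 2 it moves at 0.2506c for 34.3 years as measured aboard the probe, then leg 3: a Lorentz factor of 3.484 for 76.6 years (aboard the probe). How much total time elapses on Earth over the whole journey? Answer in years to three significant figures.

Δt = 457 years

Leg 1: γ = 6.92; Δt_1 = 6.920 × 22.3 = 154.3 years.
Leg 2: γ = 1/√(1 − 0.2506²) = 1/√0.9372 = 1.033; Δt_2 = 1.033 × 34.3 = 35.43 years.
Leg 3: γ = 3.484; Δt_3 = 3.484 × 76.6 = 266.9 years.
Total: 154.3 + 35.43 + 266.9 years.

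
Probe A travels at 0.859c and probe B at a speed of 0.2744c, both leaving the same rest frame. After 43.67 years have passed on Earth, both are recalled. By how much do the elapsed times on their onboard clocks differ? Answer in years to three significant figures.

A: γ = 1/√(1 − 0.859²) = 1/√0.2621 = 1.953; τ_A = 43.67/1.953 = 22.36 years.
B: γ = 1/√(1 − 0.2744²) = 1/√0.9247 = 1.040; τ_B = 43.67/1.040 = 41.99 years.

|τ_A − τ_B| = 19.6 years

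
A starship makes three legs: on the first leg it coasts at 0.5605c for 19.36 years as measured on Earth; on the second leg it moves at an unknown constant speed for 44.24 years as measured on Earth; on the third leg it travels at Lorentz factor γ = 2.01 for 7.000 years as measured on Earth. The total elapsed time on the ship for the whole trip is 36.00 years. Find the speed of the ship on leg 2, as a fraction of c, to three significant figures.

β = 0.928

Leg 1: γ = 1/√(1 − 0.5605²) = 1/√0.6858 = 1.208; τ_1 = 19.36/1.208 = 16.03 years.
Leg 2: speed unknown; τ_2 = 44.24/γ_2.
Leg 3: γ = 2.01; τ_3 = 7.000/2.010 = 3.483 years.
Total proper time: 16.03 + τ_2 + 3.483 = 36.00, so τ_2 = 36.00 − 19.52 = 16.48 years.
γ_2 = 44.24/16.48 = 2.684; β = √(1 − 1/γ²) = √0.8612.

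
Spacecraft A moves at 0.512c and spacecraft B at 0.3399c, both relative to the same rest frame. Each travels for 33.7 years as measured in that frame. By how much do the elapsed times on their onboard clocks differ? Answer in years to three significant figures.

A: γ = 1/√(1 − 0.512²) = 1/√0.7379 = 1.164; τ_A = 33.7/1.164 = 28.95 years.
B: γ = 1/√(1 − 0.3399²) = 1/√0.8845 = 1.063; τ_B = 33.7/1.063 = 31.69 years.

|τ_A − τ_B| = 2.75 years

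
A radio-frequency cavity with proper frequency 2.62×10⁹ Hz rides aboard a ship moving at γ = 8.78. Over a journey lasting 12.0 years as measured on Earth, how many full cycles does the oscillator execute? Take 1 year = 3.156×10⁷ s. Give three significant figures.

γ = 8.78
The oscillator's own cycle count is N = f × τ where τ is the proper time on the ship. τ = Δt/γ = 12.0/8.780 = 1.367 years = 4.313×10⁷ s.
N = 2.62×10⁹ × 4.313×10⁷ = 1.130×10¹⁷.

N = 1.13×10¹⁷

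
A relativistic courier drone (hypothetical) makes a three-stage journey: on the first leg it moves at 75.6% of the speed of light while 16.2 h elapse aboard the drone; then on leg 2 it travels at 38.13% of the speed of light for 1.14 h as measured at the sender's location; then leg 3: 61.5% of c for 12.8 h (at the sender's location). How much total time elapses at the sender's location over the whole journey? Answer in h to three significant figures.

Δt = 38.7 h

Leg 1: β = 0.756; γ = 1/√(1 − 0.756²) = 1/√0.4285 = 1.528; Δt_1 = 1.528 × 16.2 = 24.75 h.
Leg 2: 1.14 h is already measured at the sender's location.
Leg 3: 12.8 h is already measured at the sender's location.
Total: 24.75 + 1.140 + 12.80 h.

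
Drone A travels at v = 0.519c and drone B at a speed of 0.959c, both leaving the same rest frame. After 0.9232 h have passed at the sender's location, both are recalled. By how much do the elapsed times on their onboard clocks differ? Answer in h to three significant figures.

|τ_A − τ_B| = 0.527 h

A: γ = 1/√(1 − 0.519²) = 1/√0.7306 = 1.170; τ_A = 0.9232/1.170 = 0.7891 h.
B: γ = 1/√(1 − 0.959²) = 1/√0.08032 = 3.529; τ_B = 0.9232/3.529 = 0.2616 h.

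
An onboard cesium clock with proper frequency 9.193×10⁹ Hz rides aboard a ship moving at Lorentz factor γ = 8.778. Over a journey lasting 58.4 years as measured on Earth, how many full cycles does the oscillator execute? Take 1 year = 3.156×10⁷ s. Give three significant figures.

N = 1.93×10¹⁸

γ = 8.778
The oscillator's own cycle count is N = f × τ where τ is the proper time on the ship. τ = Δt/γ = 58.4/8.778 = 6.653 years = 2.100×10⁸ s.
N = 9.193×10⁹ × 2.100×10⁸ = 1.930×10¹⁸.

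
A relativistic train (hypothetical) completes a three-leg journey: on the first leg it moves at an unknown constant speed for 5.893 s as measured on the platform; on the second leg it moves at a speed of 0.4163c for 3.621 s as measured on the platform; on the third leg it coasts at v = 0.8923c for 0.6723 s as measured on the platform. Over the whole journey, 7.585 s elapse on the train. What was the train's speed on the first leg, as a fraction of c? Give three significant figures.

Leg 1: speed unknown; τ_1 = 5.893/γ_1.
Leg 2: γ = 1/√(1 − 0.4163²) = 1/√0.8267 = 1.100; τ_2 = 3.621/1.100 = 3.292 s.
Leg 3: γ = 1/√(1 − 0.8923²) = 1/√0.2038 = 2.215; τ_3 = 0.6723/2.215 = 0.3035 s.
Total proper time: τ_1 + 3.292 + 0.3035 = 7.585, so τ_1 = 7.585 − 3.596 = 3.989 s.
γ_1 = 5.893/3.989 = 1.477; β = √(1 − 1/γ²) = √0.5418.

β = 0.736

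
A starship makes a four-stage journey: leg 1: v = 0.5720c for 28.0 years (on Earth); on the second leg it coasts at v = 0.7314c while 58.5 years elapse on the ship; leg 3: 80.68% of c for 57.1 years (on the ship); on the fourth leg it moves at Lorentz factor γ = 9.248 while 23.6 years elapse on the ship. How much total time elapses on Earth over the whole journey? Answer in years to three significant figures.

Δt = 429 years

Leg 1: 28.0 years is already measured on Earth.
Leg 2: γ = 1/√(1 − 0.7314²) = 1/√0.4651 = 1.466; Δt_2 = 1.466 × 58.5 = 85.78 years.
Leg 3: β = 0.8068; γ = 1/√(1 − 0.8068²) = 1/√0.3491 = 1.693; Δt_3 = 1.693 × 57.1 = 96.64 years.
Leg 4: γ = 9.248; Δt_4 = 9.248 × 23.6 = 218.3 years.
Total: 28.00 + 85.78 + 96.64 + 218.3 years.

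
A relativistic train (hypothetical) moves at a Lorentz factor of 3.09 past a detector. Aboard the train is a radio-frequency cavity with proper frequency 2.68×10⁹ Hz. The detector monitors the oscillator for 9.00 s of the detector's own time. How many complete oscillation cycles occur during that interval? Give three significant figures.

N = 7.81×10⁹

γ = 3.09
During 9.00 s of lab time, the oscillator's proper time advances by τ = Δt/γ = 9.00/3.090 = 2.913 s = 2.913×10⁰ s.
N = f × τ = 2.68×10⁹ × 2.913×10⁰ = 7.806×10⁹.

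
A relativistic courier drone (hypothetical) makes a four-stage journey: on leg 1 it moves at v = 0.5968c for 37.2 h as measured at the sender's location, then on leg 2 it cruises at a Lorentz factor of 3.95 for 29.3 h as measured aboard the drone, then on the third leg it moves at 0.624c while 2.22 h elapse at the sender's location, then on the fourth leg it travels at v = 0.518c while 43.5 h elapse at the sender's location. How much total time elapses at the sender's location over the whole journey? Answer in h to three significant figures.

Δt = 199 h

Leg 1: 37.2 h is already measured at the sender's location.
Leg 2: γ = 3.95; Δt_2 = 3.950 × 29.3 = 115.7 h.
Leg 3: 2.22 h is already measured at the sender's location.
Leg 4: 43.5 h is already measured at the sender's location.
Total: 37.20 + 115.7 + 2.220 + 43.50 h.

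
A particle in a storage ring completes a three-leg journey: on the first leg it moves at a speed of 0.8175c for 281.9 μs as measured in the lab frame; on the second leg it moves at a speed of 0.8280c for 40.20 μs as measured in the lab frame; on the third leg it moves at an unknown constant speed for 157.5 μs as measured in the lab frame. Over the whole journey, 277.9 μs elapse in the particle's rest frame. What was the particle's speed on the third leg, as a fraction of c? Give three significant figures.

Leg 1: γ = 1/√(1 − 0.8175²) = 1/√0.3317 = 1.736; τ_1 = 281.9/1.736 = 162.4 μs.
Leg 2: γ = 1/√(1 − 0.8280²) = 1/√0.3144 = 1.783; τ_2 = 40.20/1.783 = 22.54 μs.
Leg 3: speed unknown; τ_3 = 157.5/γ_3.
Total proper time: 162.4 + 22.54 + τ_3 = 277.9, so τ_3 = 277.9 − 184.9 = 93.00 μs.
γ_3 = 157.5/93.00 = 1.693; β = √(1 − 1/γ²) = √0.6513.

β = 0.807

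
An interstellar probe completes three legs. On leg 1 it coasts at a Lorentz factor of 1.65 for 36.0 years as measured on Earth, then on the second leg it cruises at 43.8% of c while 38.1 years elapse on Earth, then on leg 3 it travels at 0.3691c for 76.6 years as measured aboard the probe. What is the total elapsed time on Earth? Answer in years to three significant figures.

Leg 1: 36.0 years is already measured on Earth.
Leg 2: 38.1 years is already measured on Earth.
Leg 3: γ = 1/√(1 − 0.3691²) = 1/√0.8638 = 1.076; Δt_3 = 1.076 × 76.6 = 82.42 years.
Total: 36.00 + 38.10 + 82.42 years.

Δt = 157 years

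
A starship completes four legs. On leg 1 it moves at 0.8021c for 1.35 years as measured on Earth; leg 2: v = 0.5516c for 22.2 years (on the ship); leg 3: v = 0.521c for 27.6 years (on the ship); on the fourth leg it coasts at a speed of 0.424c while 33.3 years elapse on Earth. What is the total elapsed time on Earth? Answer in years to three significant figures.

Δt = 93.6 years

Leg 1: 1.35 years is already measured on Earth.
Leg 2: γ = 1/√(1 − 0.5516²) = 1/√0.6957 = 1.199; Δt_2 = 1.199 × 22.2 = 26.62 years.
Leg 3: γ = 1/√(1 − 0.521²) = 1/√0.7286 = 1.172; Δt_3 = 1.172 × 27.6 = 32.34 years.
Leg 4: 33.3 years is already measured on Earth.
Total: 1.350 + 26.62 + 32.34 + 33.30 years.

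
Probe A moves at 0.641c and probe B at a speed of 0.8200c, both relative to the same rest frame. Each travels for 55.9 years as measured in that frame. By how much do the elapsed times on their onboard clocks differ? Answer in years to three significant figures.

|τ_A − τ_B| = 10.9 years

A: γ = 1/√(1 − 0.641²) = 1/√0.5891 = 1.303; τ_A = 55.9/1.303 = 42.91 years.
B: γ = 1/√(1 − 0.8200²) = 1/√0.3276 = 1.747; τ_B = 55.9/1.747 = 32.00 years.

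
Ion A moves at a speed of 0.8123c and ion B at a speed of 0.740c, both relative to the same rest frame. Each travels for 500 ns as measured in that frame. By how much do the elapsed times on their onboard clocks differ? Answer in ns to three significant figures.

|τ_A − τ_B| = 44.7 ns

A: γ = 1/√(1 − 0.8123²) = 1/√0.3402 = 1.715; τ_A = 500/1.715 = 291.6 ns.
B: γ = 1/√(1 − 0.740²) = 1/√0.4524 = 1.487; τ_B = 500/1.487 = 336.3 ns.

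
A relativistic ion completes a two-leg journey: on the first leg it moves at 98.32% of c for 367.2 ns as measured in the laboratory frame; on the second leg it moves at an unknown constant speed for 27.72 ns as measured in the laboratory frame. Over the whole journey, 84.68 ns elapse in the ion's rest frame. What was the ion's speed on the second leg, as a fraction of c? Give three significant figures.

Leg 1: β = 0.9832; γ = 1/√(1 − 0.9832²) = 1/√0.03332 = 5.479; τ_1 = 367.2/5.479 = 67.03 ns.
Leg 2: speed unknown; τ_2 = 27.72/γ_2.
Total proper time: 67.03 + τ_2 = 84.68, so τ_2 = 84.68 − 67.03 = 17.65 ns.
γ_2 = 27.72/17.65 = 1.570; β = √(1 − 1/γ²) = √0.5944.

β = 0.771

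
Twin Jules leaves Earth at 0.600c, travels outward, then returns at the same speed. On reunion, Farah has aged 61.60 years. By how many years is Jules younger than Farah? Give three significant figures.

Δt − τ = 12.3 years

γ = 1/√(1 − 0.600²) = 5/4 = 1.250
Jules's elapsed proper time: τ = 61.60/1.250 = 49.28 years.
Age gap = Δt − τ = 61.60 − 49.28 years.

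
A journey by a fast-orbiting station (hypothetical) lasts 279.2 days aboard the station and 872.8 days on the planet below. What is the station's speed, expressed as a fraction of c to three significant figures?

v = 0.947c

The proper time is measured aboard the station (both events occur at the station's location); Δt is measured on the planet below. γ = Δt/τ = 872.8/279.2 = 3.126.
β = √(1 − 1/γ²) = √(1 − 0.1023) = √0.8977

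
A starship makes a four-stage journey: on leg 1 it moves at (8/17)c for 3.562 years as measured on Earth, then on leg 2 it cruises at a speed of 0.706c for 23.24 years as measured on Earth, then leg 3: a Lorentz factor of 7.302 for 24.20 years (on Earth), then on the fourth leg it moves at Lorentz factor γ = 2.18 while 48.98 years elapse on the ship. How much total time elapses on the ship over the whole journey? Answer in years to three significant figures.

Leg 1: γ = 1/√(1 − (8/17)²) = 17/15 ≈ 1.133; τ_1 = 3.562/1.133 = 3.143 years.
Leg 2: γ = 1/√(1 − 0.706²) = 1/√0.5016 = 1.412; τ_2 = 23.24/1.412 = 16.46 years.
Leg 3: γ = 7.302; τ_3 = 24.20/7.302 = 3.314 years.
Leg 4: 48.98 years is already measured on the ship.
Total: 3.143 + 16.46 + 3.314 + 48.98 years.

τ = 71.9 years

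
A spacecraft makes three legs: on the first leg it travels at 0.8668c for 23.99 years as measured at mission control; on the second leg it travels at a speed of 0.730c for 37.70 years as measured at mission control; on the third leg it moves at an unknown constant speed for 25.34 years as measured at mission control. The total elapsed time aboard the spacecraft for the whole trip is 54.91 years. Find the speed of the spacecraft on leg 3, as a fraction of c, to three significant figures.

Leg 1: γ = 1/√(1 − 0.8668²) = 1/√0.2487 = 2.005; τ_1 = 23.99/2.005 = 11.96 years.
Leg 2: γ = 1/√(1 − 0.730²) = 1/√0.4671 = 1.463; τ_2 = 37.70/1.463 = 25.77 years.
Leg 3: speed unknown; τ_3 = 25.34/γ_3.
Total proper time: 11.96 + 25.77 + τ_3 = 54.91, so τ_3 = 54.91 − 37.73 = 17.18 years.
γ_3 = 25.34/17.18 = 1.475; β = √(1 − 1/γ²) = √0.5403.

β = 0.735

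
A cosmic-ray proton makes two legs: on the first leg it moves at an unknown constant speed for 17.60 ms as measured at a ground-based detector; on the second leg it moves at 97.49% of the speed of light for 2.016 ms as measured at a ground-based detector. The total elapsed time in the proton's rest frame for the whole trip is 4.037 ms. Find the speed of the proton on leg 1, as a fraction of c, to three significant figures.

Leg 1: speed unknown; τ_1 = 17.60/γ_1.
Leg 2: β = 0.9749; γ = 1/√(1 − 0.9749²) = 1/√0.04957 = 4.491; τ_2 = 2.016/4.491 = 0.4488 ms.
Total proper time: τ_1 + 0.4488 = 4.037, so τ_1 = 4.037 − 0.4488 = 3.588 ms.
γ_1 = 17.60/3.588 = 4.905; β = √(1 − 1/γ²) = √0.9584.

β = 0.979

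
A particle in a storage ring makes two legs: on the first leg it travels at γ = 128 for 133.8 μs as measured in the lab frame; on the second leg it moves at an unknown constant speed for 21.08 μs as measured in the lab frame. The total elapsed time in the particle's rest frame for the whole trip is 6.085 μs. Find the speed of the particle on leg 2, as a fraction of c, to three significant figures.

Leg 1: γ = 128; τ_1 = 133.8/128.0 = 1.045 μs.
Leg 2: speed unknown; τ_2 = 21.08/γ_2.
Total proper time: 1.045 + τ_2 = 6.085, so τ_2 = 6.085 − 1.045 = 5.040 μs.
γ_2 = 21.08/5.040 = 4.183; β = √(1 − 1/γ²) = √0.9428.

β = 0.971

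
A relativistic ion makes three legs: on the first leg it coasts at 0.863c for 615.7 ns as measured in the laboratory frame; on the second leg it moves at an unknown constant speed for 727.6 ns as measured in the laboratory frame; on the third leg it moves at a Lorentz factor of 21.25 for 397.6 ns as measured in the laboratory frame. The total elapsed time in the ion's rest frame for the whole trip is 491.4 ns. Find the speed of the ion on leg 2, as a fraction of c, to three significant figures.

β = 0.975

Leg 1: γ = 1/√(1 − 0.863²) = 1/√0.2552 = 1.979; τ_1 = 615.7/1.979 = 311.1 ns.
Leg 2: speed unknown; τ_2 = 727.6/γ_2.
Leg 3: γ = 21.25; τ_3 = 397.6/21.25 = 18.71 ns.
Total proper time: 311.1 + τ_2 + 18.71 = 491.4, so τ_2 = 491.4 − 329.8 = 161.6 ns.
γ_2 = 727.6/161.6 = 4.501; β = √(1 − 1/γ²) = √0.9506.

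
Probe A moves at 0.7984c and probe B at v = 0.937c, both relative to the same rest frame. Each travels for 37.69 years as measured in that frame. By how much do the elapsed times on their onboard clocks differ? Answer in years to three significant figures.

|τ_A − τ_B| = 9.53 years

A: γ = 1/√(1 − 0.7984²) = 1/√0.3626 = 1.661; τ_A = 37.69/1.661 = 22.69 years.
B: γ = 1/√(1 − 0.937²) = 1/√0.1220 = 2.863; τ_B = 37.69/2.863 = 13.17 years.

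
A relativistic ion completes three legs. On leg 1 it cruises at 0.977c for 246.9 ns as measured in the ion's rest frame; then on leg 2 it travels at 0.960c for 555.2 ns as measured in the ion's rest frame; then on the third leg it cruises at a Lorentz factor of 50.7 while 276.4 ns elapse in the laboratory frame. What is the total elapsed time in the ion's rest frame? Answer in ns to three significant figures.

Leg 1: 246.9 ns is already measured in the ion's rest frame.
Leg 2: 555.2 ns is already measured in the ion's rest frame.
Leg 3: γ = 50.7; τ_3 = 276.4/50.70 = 5.452 ns.
Total: 246.9 + 555.2 + 5.452 ns.

τ = 808 ns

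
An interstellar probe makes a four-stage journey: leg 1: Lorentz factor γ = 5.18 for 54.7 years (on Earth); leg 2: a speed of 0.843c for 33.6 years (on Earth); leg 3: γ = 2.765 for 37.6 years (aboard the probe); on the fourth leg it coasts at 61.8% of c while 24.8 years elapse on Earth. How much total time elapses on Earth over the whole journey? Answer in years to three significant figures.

Δt = 217 years

Leg 1: 54.7 years is already measured on Earth.
Leg 2: 33.6 years is already measured on Earth.
Leg 3: γ = 2.765; Δt_3 = 2.765 × 37.6 = 104.0 years.
Leg 4: 24.8 years is already measured on Earth.
Total: 54.70 + 33.60 + 104.0 + 24.80 years.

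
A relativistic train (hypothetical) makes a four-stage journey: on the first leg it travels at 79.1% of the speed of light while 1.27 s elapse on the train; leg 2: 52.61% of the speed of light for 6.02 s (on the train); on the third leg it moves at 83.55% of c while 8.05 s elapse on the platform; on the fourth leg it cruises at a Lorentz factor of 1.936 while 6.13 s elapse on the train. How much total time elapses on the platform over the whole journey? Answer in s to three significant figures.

Δt = 29.1 s

Leg 1: β = 0.791; γ = 1/√(1 − 0.791²) = 1/√0.3743 = 1.634; Δt_1 = 1.634 × 1.27 = 2.076 s.
Leg 2: β = 0.5261; γ = 1/√(1 − 0.5261²) = 1/√0.7232 = 1.176; Δt_2 = 1.176 × 6.02 = 7.079 s.
Leg 3: 8.05 s is already measured on the platform.
Leg 4: γ = 1.936; Δt_4 = 1.936 × 6.13 = 11.87 s.
Total: 2.076 + 7.079 + 8.050 + 11.87 s.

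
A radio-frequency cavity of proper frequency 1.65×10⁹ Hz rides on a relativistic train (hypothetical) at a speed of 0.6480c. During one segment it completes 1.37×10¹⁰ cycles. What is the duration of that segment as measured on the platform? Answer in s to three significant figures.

γ = 1/√(1 − 0.6480²) = 1/√0.5801 = 1.313
Proper time for N cycles: τ = N/f = 1.37×10¹⁰/(1.65×10⁹) = 8.303×10⁰ s = 8.303 s.
Lab-frame duration Δt = γτ = 1.313 × 8.303 = 10.90 s.

Δt = 10.9 s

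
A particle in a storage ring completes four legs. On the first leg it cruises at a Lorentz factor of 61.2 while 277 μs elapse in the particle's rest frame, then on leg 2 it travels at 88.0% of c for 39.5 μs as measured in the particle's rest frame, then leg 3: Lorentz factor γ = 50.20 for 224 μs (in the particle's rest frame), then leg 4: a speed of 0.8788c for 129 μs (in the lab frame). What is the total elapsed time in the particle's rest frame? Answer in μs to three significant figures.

Leg 1: 277 μs is already measured in the particle's rest frame.
Leg 2: 39.5 μs is already measured in the particle's rest frame.
Leg 3: 224 μs is already measured in the particle's rest frame.
Leg 4: γ = 1/√(1 − 0.8788²) = 1/√0.2277 = 2.096; τ_4 = 129/2.096 = 61.56 μs.
Total: 277.0 + 39.50 + 224.0 + 61.56 μs.

τ = 602 μs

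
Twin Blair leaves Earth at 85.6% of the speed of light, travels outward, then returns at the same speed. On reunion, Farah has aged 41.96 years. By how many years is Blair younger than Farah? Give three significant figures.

β = 0.856; γ = 1/√(1 − 0.856²) = 1/√0.2673 = 1.934
Blair's elapsed proper time: τ = 41.96/1.934 = 21.69 years.
Age gap = Δt − τ = 41.96 − 21.69 years.

Δt − τ = 20.3 years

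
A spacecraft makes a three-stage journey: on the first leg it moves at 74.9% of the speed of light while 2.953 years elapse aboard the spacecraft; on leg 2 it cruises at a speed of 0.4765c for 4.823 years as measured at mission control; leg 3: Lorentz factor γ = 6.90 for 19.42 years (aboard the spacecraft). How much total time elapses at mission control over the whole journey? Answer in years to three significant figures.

Leg 1: β = 0.749; γ = 1/√(1 − 0.749²) = 1/√0.4390 = 1.509; Δt_1 = 1.509 × 2.953 = 4.457 years.
Leg 2: 4.823 years is already measured at mission control.
Leg 3: γ = 6.90; Δt_3 = 6.900 × 19.42 = 134.0 years.
Total: 4.457 + 4.823 + 134.0 years.

Δt = 143 years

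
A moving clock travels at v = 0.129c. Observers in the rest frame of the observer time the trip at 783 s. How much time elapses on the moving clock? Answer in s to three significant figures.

γ = 1/√(1 − 0.129²) = 1/√0.9834 = 1.008
The interval measured in the rest frame of the observer is the dilated one; the clock on the moving clock measures the proper time τ = Δt/γ = 783/1.008 s.

τ = 776 s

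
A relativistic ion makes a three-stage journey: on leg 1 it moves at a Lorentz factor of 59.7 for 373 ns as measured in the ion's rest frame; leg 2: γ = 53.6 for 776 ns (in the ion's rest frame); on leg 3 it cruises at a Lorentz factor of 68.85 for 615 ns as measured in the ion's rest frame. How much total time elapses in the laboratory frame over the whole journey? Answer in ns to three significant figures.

Δt = 1.06×10⁵ ns

Leg 1: γ = 59.7; Δt_1 = 59.70 × 373 = 2.227×10⁴ ns.
Leg 2: γ = 53.6; Δt_2 = 53.60 × 776 = 4.159×10⁴ ns.
Leg 3: γ = 68.85; Δt_3 = 68.85 × 615 = 4.234×10⁴ ns.
Total: 2.227×10⁴ + 4.159×10⁴ + 4.234×10⁴ ns.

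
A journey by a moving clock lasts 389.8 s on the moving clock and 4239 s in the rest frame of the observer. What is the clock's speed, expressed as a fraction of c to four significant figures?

The proper time is measured on the moving clock (both events occur at the clock's location); Δt is measured in the rest frame of the observer. γ = Δt/τ = 4239/389.8 = 10.87.
β = √(1 − 1/γ²) = √(1 − 0.008456) = √0.9915

v = 0.9958c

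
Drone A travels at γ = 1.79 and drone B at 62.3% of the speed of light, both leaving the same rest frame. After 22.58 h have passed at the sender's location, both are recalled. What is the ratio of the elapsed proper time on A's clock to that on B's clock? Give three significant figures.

A: γ = 1.79. B: β = 0.623; γ = 1/√(1 − 0.623²) = 1/√0.6119 = 1.278.
τ_A/τ_B = γ_B/γ_A = 1.278/1.790 = 0.7142, so τ_A/τ_B = 0.7142.

τ_A/τ_B = 0.714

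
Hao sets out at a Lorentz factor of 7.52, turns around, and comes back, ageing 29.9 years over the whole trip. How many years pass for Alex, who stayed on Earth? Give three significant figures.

γ = 7.52
Earth-frame duration is the dilated interval: Δt = γτ = 7.520 × 29.9 years.

Δt = 225 years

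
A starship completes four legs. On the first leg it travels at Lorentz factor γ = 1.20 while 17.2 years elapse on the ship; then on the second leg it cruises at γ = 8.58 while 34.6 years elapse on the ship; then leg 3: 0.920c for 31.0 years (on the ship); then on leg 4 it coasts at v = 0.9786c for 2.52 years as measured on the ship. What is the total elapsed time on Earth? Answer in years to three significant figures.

Δt = 409 years

Leg 1: γ = 1.20; Δt_1 = 1.200 × 17.2 = 20.64 years.
Leg 2: γ = 8.58; Δt_2 = 8.580 × 34.6 = 296.9 years.
Leg 3: γ = 1/√(1 − 0.920²) = 1/√0.1536 = 2.552; Δt_3 = 2.552 × 31.0 = 79.10 years.
Leg 4: γ = 1/√(1 − 0.9786²) = 1/√0.04234 = 4.860; Δt_4 = 4.860 × 2.52 = 12.25 years.
Total: 20.64 + 296.9 + 79.10 + 12.25 years.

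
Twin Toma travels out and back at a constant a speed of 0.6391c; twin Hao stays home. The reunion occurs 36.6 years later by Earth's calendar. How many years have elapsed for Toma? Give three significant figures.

τ = 28.1 years

γ = 1/√(1 − 0.6391²) = 1/√0.5916 = 1.300
Toma's clock measures proper time along the trip: τ = Δt/γ = 36.6/1.300 years.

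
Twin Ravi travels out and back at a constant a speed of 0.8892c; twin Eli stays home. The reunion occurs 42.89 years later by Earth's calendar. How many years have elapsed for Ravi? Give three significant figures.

γ = 1/√(1 − 0.8892²) = 1/√0.2093 = 2.186
Ravi's clock measures proper time along the trip: τ = Δt/γ = 42.89/2.186 years.

τ = 19.6 years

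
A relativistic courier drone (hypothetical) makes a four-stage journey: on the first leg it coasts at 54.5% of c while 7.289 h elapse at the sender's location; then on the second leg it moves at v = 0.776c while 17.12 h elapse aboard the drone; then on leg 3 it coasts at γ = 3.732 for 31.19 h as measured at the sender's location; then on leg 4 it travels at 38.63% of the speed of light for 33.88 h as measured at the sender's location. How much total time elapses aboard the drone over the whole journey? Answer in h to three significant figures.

τ = 62.8 h

Leg 1: β = 0.545; γ = 1/√(1 − 0.545²) = 1/√0.7030 = 1.193; τ_1 = 7.289/1.193 = 6.111 h.
Leg 2: 17.12 h is already measured aboard the drone.
Leg 3: γ = 3.732; τ_3 = 31.19/3.732 = 8.357 h.
Leg 4: β = 0.3863; γ = 1/√(1 − 0.3863²) = 1/√0.8508 = 1.084; τ_4 = 33.88/1.084 = 31.25 h.
Total: 6.111 + 17.12 + 8.357 + 31.25 h.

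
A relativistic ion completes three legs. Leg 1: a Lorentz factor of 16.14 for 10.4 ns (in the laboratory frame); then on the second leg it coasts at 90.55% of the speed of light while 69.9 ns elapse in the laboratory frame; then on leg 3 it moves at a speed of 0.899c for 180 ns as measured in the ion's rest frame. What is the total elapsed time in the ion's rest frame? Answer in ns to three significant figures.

τ = 210 ns

Leg 1: γ = 16.14; τ_1 = 10.4/16.14 = 0.6444 ns.
Leg 2: β = 0.9055; γ = 1/√(1 − 0.9055²) = 1/√0.1801 = 2.357; τ_2 = 69.9/2.357 = 29.66 ns.
Leg 3: 180 ns is already measured in the ion's rest frame.
Total: 0.6444 + 29.66 + 180.0 ns.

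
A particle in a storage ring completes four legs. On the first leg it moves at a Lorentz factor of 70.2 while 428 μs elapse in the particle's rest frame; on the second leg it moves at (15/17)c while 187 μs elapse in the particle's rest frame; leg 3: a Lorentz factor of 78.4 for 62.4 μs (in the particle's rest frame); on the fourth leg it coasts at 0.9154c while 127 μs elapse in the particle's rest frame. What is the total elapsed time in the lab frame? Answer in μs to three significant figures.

Leg 1: γ = 70.2; Δt_1 = 70.20 × 428 = 3.005×10⁴ μs.
Leg 2: γ = 1/√(1 − (15/17)²) = 17/8 = 2.125; Δt_2 = 2.125 × 187 = 397.4 μs.
Leg 3: γ = 78.4; Δt_3 = 78.40 × 62.4 = 4892 μs.
Leg 4: γ = 1/√(1 − 0.9154²) = 1/√0.1620 = 2.484; Δt_4 = 2.484 × 127 = 315.5 μs.
Total: 3.005×10⁴ + 397.4 + 4892 + 315.5 μs.

Δt = 3.57×10⁴ μs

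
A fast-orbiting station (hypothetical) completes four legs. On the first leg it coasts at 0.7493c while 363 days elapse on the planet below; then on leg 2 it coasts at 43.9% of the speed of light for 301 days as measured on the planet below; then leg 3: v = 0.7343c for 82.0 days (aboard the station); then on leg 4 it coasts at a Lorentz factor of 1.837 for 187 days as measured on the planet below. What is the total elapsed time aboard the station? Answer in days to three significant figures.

Leg 1: γ = 1/√(1 − 0.7493²) = 1/√0.4385 = 1.510; τ_1 = 363/1.510 = 240.4 days.
Leg 2: β = 0.439; γ = 1/√(1 − 0.439²) = 1/√0.8073 = 1.113; τ_2 = 301/1.113 = 270.4 days.
Leg 3: 82.0 days is already measured aboard the station.
Leg 4: γ = 1.837; τ_4 = 187/1.837 = 101.8 days.
Total: 240.4 + 270.4 + 82.00 + 101.8 days.

τ = 695 days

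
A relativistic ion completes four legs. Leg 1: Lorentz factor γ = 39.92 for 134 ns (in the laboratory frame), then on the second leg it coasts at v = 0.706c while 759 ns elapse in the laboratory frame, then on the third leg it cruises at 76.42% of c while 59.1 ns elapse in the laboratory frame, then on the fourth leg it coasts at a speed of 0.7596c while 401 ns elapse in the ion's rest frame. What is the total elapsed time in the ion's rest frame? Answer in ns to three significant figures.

τ = 980 ns

Leg 1: γ = 39.92; τ_1 = 134/39.92 = 3.357 ns.
Leg 2: γ = 1/√(1 − 0.706²) = 1/√0.5016 = 1.412; τ_2 = 759/1.412 = 537.5 ns.
Leg 3: β = 0.7642; γ = 1/√(1 − 0.7642²) = 1/√0.4160 = 1.550; τ_3 = 59.1/1.550 = 38.12 ns.
Leg 4: 401 ns is already measured in the ion's rest frame.
Total: 3.357 + 537.5 + 38.12 + 401.0 ns.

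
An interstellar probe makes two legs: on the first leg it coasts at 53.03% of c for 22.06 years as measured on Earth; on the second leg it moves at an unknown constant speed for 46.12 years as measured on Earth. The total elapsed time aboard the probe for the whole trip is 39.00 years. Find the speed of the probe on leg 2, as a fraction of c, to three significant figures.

β = 0.898

Leg 1: β = 0.5303; γ = 1/√(1 − 0.5303²) = 1/√0.7188 = 1.180; τ_1 = 22.06/1.180 = 18.70 years.
Leg 2: speed unknown; τ_2 = 46.12/γ_2.
Total proper time: 18.70 + τ_2 = 39.00, so τ_2 = 39.00 − 18.70 = 20.30 years.
γ_2 = 46.12/20.30 = 2.272; β = √(1 − 1/γ²) = √0.8063.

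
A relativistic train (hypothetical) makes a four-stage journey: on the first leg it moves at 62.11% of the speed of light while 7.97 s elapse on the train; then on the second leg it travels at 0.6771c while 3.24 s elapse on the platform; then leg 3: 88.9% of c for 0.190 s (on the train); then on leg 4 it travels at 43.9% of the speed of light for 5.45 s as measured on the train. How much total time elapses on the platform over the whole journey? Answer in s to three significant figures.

Leg 1: β = 0.6211; γ = 1/√(1 − 0.6211²) = 1/√0.6142 = 1.276; Δt_1 = 1.276 × 7.97 = 10.17 s.
Leg 2: 3.24 s is already measured on the platform.
Leg 3: β = 0.889; γ = 1/√(1 − 0.889²) = 1/√0.2097 = 2.184; Δt_3 = 2.184 × 0.190 = 0.4149 s.
Leg 4: β = 0.439; γ = 1/√(1 − 0.439²) = 1/√0.8073 = 1.113; Δt_4 = 1.113 × 5.45 = 6.066 s.
Total: 10.17 + 3.240 + 0.4149 + 6.066 s.

Δt = 19.9 s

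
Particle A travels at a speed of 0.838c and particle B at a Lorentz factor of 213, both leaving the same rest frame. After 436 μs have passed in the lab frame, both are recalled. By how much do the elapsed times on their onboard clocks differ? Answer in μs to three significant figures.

|τ_A − τ_B| = 236 μs

A: γ = 1/√(1 − 0.838²) = 1/√0.2978 = 1.833; τ_A = 436/1.833 = 237.9 μs.
B: γ = 213; τ_B = 436/213.0 = 2.047 μs.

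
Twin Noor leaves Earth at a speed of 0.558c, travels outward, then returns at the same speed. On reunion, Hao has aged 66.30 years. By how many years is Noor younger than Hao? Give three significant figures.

Δt − τ = 11.3 years

γ = 1/√(1 − 0.558²) = 1/√0.6886 = 1.205
Noor's elapsed proper time: τ = 66.30/1.205 = 55.02 years.
Age gap = Δt − τ = 66.30 − 55.02 years.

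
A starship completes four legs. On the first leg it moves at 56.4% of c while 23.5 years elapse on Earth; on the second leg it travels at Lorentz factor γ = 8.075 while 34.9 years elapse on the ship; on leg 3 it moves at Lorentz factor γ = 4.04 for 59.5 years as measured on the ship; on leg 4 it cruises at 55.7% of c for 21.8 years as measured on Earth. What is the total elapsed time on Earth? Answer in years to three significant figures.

Δt = 567 years

Leg 1: 23.5 years is already measured on Earth.
Leg 2: γ = 8.075; Δt_2 = 8.075 × 34.9 = 281.8 years.
Leg 3: γ = 4.04; Δt_3 = 4.040 × 59.5 = 240.4 years.
Leg 4: 21.8 years is already measured on Earth.
Total: 23.50 + 281.8 + 240.4 + 21.80 years.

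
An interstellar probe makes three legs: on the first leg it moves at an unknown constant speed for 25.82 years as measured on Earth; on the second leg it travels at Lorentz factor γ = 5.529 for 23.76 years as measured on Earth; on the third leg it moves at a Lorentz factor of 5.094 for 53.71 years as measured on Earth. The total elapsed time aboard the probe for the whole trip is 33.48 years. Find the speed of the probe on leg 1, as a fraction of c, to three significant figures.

β = 0.692

Leg 1: speed unknown; τ_1 = 25.82/γ_1.
Leg 2: γ = 5.529; τ_2 = 23.76/5.529 = 4.297 years.
Leg 3: γ = 5.094; τ_3 = 53.71/5.094 = 10.54 years.
Total proper time: τ_1 + 4.297 + 10.54 = 33.48, so τ_1 = 33.48 − 14.84 = 18.64 years.
γ_1 = 25.82/18.64 = 1.385; β = √(1 − 1/γ²) = √0.4789.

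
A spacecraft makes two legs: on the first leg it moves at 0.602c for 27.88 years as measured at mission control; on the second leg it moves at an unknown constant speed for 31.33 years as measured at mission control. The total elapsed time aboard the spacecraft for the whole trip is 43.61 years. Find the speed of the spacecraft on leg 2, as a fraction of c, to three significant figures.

Leg 1: γ = 1/√(1 − 0.602²) = 1/√0.6376 = 1.252; τ_1 = 27.88/1.252 = 22.26 years.
Leg 2: speed unknown; τ_2 = 31.33/γ_2.
Total proper time: 22.26 + τ_2 = 43.61, so τ_2 = 43.61 − 22.26 = 21.35 years.
γ_2 = 31.33/21.35 = 1.468; β = √(1 − 1/γ²) = √0.5357.

β = 0.732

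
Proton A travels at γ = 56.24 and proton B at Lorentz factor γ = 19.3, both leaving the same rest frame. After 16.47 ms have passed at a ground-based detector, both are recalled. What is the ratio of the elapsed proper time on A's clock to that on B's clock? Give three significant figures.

A: γ = 56.24. B: γ = 19.3.
τ_A/τ_B = γ_B/γ_A = 19.30/56.24 = 0.3432, so τ_A/τ_B = 0.3432.

τ_A/τ_B = 0.343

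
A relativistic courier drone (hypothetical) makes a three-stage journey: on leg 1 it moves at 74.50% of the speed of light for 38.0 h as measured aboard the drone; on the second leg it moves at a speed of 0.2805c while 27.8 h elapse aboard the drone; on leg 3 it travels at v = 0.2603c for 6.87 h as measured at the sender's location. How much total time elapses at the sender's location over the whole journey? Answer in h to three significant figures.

Δt = 92.8 h

Leg 1: β = 0.7450; γ = 1/√(1 − 0.7450²) = 1/√0.4450 = 1.499; Δt_1 = 1.499 × 38.0 = 56.97 h.
Leg 2: γ = 1/√(1 − 0.2805²) = 1/√0.9213 = 1.042; Δt_2 = 1.042 × 27.8 = 28.96 h.
Leg 3: 6.87 h is already measured at the sender's location.
Total: 56.97 + 28.96 + 6.870 h.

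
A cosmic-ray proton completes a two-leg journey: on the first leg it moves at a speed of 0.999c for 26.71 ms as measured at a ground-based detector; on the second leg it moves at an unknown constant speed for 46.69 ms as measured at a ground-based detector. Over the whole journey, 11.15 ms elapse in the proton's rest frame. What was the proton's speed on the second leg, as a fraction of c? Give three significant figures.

Leg 1: γ = 1/√(1 − 0.999²) = 1/√0.001999 = 22.37; τ_1 = 26.71/22.37 = 1.194 ms.
Leg 2: speed unknown; τ_2 = 46.69/γ_2.
Total proper time: 1.194 + τ_2 = 11.15, so τ_2 = 11.15 − 1.194 = 9.956 ms.
γ_2 = 46.69/9.956 = 4.690; β = √(1 − 1/γ²) = √0.9545.

β = 0.977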